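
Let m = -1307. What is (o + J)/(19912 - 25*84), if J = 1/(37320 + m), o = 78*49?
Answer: 137641687/641463556 ≈ 0.21457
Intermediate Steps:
o = 3822
J = 1/36013 (J = 1/(37320 - 1307) = 1/36013 ≈ 2.7768e-5)
(o + J)/(19912 - 25*84) = (3822 + 1/36013)/(19912 - 25*84) = 137641687/(36013*(19912 - 2100)) = (137641687/36013)/17812 = (137641687/36013)*(1/17812) = 137641687/641463556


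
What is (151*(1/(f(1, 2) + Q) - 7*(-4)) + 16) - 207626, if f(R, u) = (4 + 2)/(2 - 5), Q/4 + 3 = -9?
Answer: -10169251/50 ≈ -2.0339e+5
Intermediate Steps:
Q = -48 (Q = -12 + 4*(-9) = -12 - 36 = -48)
f(R, u) = -2 (f(R, u) = 6/(-3) = 6*(-⅓) = -2)
(151*(1/(f(1, 2) + Q) - 7*(-4)) + 16) - 207626 = (151*(1/(-2 - 48) - 7*(-4)) + 16) - 207626 = (151*(1/(-50) + 28) + 16) - 207626 = (151*(-1/50 + 28) + 16) - 207626 = (151*(1399/50) + 16) - 207626 = (211249/50 + 16) - 207626 = 212049/50 - 207626 = -10169251/50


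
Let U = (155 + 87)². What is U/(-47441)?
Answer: -58564/47441 ≈ -1.2345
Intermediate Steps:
U = 58564 (U = 242² = 58564)
U/(-47441) = 58564/(-47441) = 58564*(-1/47441) = -58564/47441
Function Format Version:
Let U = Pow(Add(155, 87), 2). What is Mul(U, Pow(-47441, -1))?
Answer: Rational(-58564, 47441) ≈ -1.2345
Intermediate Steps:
U = 58564 (U = Pow(242, 2) = 58564)
Mul(U, Pow(-47441, -1)) = Mul(58564, Pow(-47441, -1)) = Mul(58564, Rational(-1, 47441)) = Rational(-58564, 47441)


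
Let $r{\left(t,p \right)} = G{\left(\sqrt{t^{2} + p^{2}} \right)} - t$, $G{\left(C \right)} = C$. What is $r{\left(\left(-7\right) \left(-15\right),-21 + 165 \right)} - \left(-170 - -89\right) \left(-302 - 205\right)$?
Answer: $-41172 + 3 \sqrt{3529} \approx -40994.0$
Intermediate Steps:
$r{\left(t,p \right)} = \sqrt{p^{2} + t^{2}} - t$ ($r{\left(t,p \right)} = \sqrt{t^{2} + p^{2}} - t = \sqrt{p^{2} + t^{2}} - t$)
$r{\left(\left(-7\right) \left(-15\right),-21 + 165 \right)} - \left(-170 - -89\right) \left(-302 - 205\right) = \left(\sqrt{\left(-21 + 165\right)^{2} + \left(\left(-7\right) \left(-15\right)\right)^{2}} - \left(-7\right) \left(-15\right)\right) - \left(-170 - -89\right) \left(-302 - 205\right) = \left(\sqrt{144^{2} + 105^{2}} - 105\right) - \left(-170 + 89\right) \left(-507\right) = \left(\sqrt{20736 + 11025} - 105\right) - \left(-81\right) \left(-507\right) = \left(\sqrt{31761} - 105\right) - 41067 = \left(3 \sqrt{3529} - 105\right) - 41067 = \left(-105 + 3 \sqrt{3529}\right) - 41067 = -41172 + 3 \sqrt{3529}$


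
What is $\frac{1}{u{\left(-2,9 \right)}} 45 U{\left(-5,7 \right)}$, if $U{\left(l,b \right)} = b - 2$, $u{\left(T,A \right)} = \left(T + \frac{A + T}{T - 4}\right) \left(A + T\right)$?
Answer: $- \frac{1350}{133} \approx -10.15$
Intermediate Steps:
$u{\left(T,A \right)} = \left(A + T\right) \left(T + \frac{A + T}{-4 + T}\right)$ ($u{\left(T,A \right)} = \left(T + \frac{A + T}{-4 + T}\right) \left(A + T\right) = \left(A + T\right) \left(T + \frac{A + T}{-4 + T}\right)$)
$U{\left(l,b \right)} = -2 + b$
$\frac{1}{u{\left(-2,9 \right)}} 45 U{\left(-5,7 \right)} = \frac{1}{\frac{1}{-4 - 2} \left(9^{2} + \left(-2\right)^{3} - 3 \left(-2\right)^{2} + 9 \left(-2\right)^{2} - 18 \left(-2\right)\right)} 45 \left(-2 + 7\right) = \frac{1}{\frac{1}{-6} \left(81 - 8 - 12 + 9 \cdot 4 + 36\right)} 45 \cdot 5 = \frac{1}{\left(- \frac{1}{6}\right) \left(81 - 8 - 12 + 36 + 36\right)} 45 \cdot 5 = \frac{1}{\left(- \frac{1}{6}\right) 133} \cdot 45 \cdot 5 = \frac{1}{- \frac{133}{6}} \cdot 45 \cdot 5 = \left(- \frac{6}{133}\right) 45 \cdot 5 = \left(- \frac{270}{133}\right) 5 = - \frac{1350}{133}$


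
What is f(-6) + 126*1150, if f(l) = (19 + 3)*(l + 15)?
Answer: 145098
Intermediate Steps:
f(l) = 330 + 22*l (f(l) = 22*(15 + l) = 330 + 22*l)
f(-6) + 126*1150 = (330 + 22*(-6)) + 126*1150 = (330 - 132) + 144900 = 198 + 144900 = 145098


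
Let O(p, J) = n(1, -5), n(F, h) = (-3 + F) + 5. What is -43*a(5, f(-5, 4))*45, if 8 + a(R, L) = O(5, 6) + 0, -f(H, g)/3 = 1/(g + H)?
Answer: 9675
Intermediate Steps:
n(F, h) = 2 + F
O(p, J) = 3 (O(p, J) = 2 + 1 = 3)
f(H, g) = -3/(H + g) (f(H, g) = -3/(g + H) = -3/(H + g))
a(R, L) = -5 (a(R, L) = -8 + (3 + 0) = -8 + 3 = -5)
-43*a(5, f(-5, 4))*45 = -43*(-5)*45 = 215*45 = 9675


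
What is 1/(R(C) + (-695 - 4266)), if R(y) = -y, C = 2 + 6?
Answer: -1/4969 ≈ -0.00020125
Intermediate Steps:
C = 8
1/(R(C) + (-695 - 4266)) = 1/(-1*8 + (-695 - 4266)) = 1/(-8 - 4961) = 1/(-4969) = -1/4969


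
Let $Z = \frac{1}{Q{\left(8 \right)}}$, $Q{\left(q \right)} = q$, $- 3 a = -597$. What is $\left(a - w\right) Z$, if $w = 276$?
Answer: $- \frac{77}{8} \approx -9.625$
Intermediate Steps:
$a = 199$ ($a = \left(- \frac{1}{3}\right) \left(-597\right) = 199$)
$Z = \frac{1}{8} \approx 0.125$
$\left(a - w\right) Z = \left(199 - 276\right) \frac{1}{8} = \left(-77\right) \frac{1}{8} = - \frac{77}{8}$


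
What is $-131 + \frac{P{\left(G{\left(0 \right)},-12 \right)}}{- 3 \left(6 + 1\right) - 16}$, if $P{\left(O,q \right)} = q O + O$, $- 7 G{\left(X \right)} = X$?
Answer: $-131$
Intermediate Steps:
$G{\left(X \right)} = - \frac{X}{7}$
$P{\left(O,q \right)} = O + O q$ ($P{\left(O,q \right)} = O q + O = O + O q$)
$-131 + \frac{P{\left(G{\left(0 \right)},-12 \right)}}{- 3 \left(6 + 1\right) - 16} = -131 + \frac{\left(- \frac{1}{7}\right) 0 \left(1 - 12\right)}{- 3 \left(6 + 1\right) - 16} = -131 + \frac{0 \left(-11\right)}{\left(-3\right) 7 - 16} = -131 + \frac{0}{-21 - 16} = -131 + \frac{0}{-37} = -131 + 0 \left(- \frac{1}{37}\right) = -131 + 0 = -131$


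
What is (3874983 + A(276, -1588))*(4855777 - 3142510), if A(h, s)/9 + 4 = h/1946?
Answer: 6459572841536691/973 ≈ 6.6388e+12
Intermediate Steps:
A(h, s) = -36 + 9*h/1946 (A(h, s) = -36 + 9*(h/1946) = -36 + 9*h/1946)
(3874983 + A(276, -1588))*(4855777 - 3142510) = (3874983 + (-36 + (9/1946)*276))*(4855777 - 3142510) = (3874983 + (-36 + 1242/973))*1713267 = (3874983 - 33786/973)*1713267 = (3770324673/973)*1713267 = 6459572841536691/973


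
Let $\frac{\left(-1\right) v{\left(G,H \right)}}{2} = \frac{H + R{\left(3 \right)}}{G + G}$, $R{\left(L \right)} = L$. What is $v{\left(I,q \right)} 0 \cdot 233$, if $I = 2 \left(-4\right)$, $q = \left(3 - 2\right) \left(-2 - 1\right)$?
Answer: $0$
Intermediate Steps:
$q = -3$ ($q = 1 \left(-3\right) = -3$)
$I = -8$
$v{\left(G,H \right)} = - \frac{3 + H}{G}$ ($v{\left(G,H \right)} = - 2 \frac{H + 3}{G + G} = - 2 \frac{3 + H}{2 G} = - \frac{3 + H}{G}$)
$v{\left(I,q \right)} 0 \cdot 233 = \frac{-3 - -3}{-8} \cdot 0 \cdot 233 = - \frac{-3 + 3}{8} \cdot 0 \cdot 233 = \left(- \frac{1}{8}\right) 0 \cdot 0 \cdot 233 = 0 \cdot 0 \cdot 233 = 0 \cdot 233 = 0$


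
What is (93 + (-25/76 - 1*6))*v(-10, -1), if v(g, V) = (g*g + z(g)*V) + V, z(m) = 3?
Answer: 158088/19 ≈ 8320.4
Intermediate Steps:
v(g, V) = g**2 + 4*V (v(g, V) = (g*g + 3*V) + V = (g**2 + 3*V) + V = g**2 + 4*V)
(93 + (-25/76 - 1*6))*v(-10, -1) = (93 + (-25/76 - 1*6))*((-10)**2 + 4*(-1)) = (93 + (-25*1/76 - 6))*(100 - 4) = (93 + (-25/76 - 6))*96 = (93 - 481/76)*96 = (6587/76)*96 = 158088/19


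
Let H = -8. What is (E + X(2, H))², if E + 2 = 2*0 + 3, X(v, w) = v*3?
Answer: 49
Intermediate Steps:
X(v, w) = 3*v
E = 1 (E = -2 + (2*0 + 3) = -2 + (0 + 3) = -2 + 3 = 1)
(E + X(2, H))² = (1 + 3*2)² = (1 + 6)² = 7² = 49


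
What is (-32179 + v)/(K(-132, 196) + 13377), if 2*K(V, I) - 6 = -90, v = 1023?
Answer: -31156/13335 ≈ -2.3364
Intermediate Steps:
K(V, I) = -42 (K(V, I) = 3 + (½)*(-90) = 3 - 45 = -42)
(-32179 + v)/(K(-132, 196) + 13377) = (-32179 + 1023)/(-42 + 13377) = -31156/13335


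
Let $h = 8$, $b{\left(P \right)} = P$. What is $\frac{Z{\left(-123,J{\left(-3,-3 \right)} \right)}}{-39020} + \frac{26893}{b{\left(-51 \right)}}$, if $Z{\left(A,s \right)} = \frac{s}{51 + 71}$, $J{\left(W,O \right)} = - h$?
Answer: $- \frac{16002814064}{30347805} \approx -527.31$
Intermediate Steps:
$J{\left(W,O \right)} = -8$ ($J{\left(W,O \right)} = \left(-1\right) 8 = -8$)
$Z{\left(A,s \right)} = \frac{s}{122}$
$\frac{Z{\left(-123,J{\left(-3,-3 \right)} \right)}}{-39020} + \frac{26893}{b{\left(-51 \right)}} = \frac{\frac{1}{122} \left(-8\right)}{-39020} + \frac{26893}{-51} = \left(- \frac{4}{61}\right) \left(- \frac{1}{39020}\right) + 26893 \left(- \frac{1}{51}\right) = \frac{1}{595055} - \frac{26893}{51} = - \frac{16002814064}{30347805}$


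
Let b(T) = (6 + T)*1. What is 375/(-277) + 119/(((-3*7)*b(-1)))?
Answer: -10334/4155 ≈ -2.4871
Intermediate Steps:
b(T) = 6 + T
375/(-277) + 119/(((-3*7)*b(-1))) = 375/(-277) + 119/(((-3*7)*(6 - 1))) = 375*(-1/277) + 119/((-21*5)) = -375/277 + 119/(-105) = -375/277 + 119*(-1/105) = -375/277 - 17/15 = -10334/4155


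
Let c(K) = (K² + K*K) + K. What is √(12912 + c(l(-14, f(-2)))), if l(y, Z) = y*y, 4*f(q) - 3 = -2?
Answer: 2*√22485 ≈ 299.90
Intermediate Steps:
f(q) = ¼ (f(q) = ¾ + (¼)*(-2) = ¾ - ½ = ¼)
l(y, Z) = y²
c(K) = K + 2*K² (c(K) = (K² + K²) + K = 2*K² + K = K + 2*K²)
√(12912 + c(l(-14, f(-2)))) = √(12912 + (-14)²*(1 + 2*(-14)²)) = √(12912 + 196*(1 + 2*196)) = √(12912 + 196*(1 + 392)) = √(12912 + 196*393) = √(12912 + 77028) = √89940 = 2*√22485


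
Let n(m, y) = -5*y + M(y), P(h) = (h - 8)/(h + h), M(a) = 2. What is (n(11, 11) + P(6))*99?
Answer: -10527/2 ≈ -5263.5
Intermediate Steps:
P(h) = (-8 + h)/(2*h) (P(h) = (-8 + h)/((2*h)) = (-8 + h)*(1/(2*h)) = (-8 + h)/(2*h))
n(m, y) = 2 - 5*y (n(m, y) = -5*y + 2 = 2 - 5*y)
(n(11, 11) + P(6))*99 = ((2 - 5*11) + (1/2)*(-8 + 6)/6)*99 = ((2 - 55) + (1/2)*(1/6)*(-2))*99 = (-53 - 1/6)*99 = -319/6*99 = -10527/2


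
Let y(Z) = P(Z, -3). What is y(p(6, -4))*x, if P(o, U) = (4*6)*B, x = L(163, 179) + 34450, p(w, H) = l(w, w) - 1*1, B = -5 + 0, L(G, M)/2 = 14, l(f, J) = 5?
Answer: -4137360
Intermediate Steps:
L(G, M) = 28 (L(G, M) = 2*14 = 28)
B = -5
p(w, H) = 4 (p(w, H) = 5 - 1*1 = 5 - 1 = 4)
x = 34478 (x = 28 + 34450 = 34478)
P(o, U) = -120 (P(o, U) = (4*6)*(-5) = 24*(-5) = -120)
y(Z) = -120
y(p(6, -4))*x = -120*34478 = -4137360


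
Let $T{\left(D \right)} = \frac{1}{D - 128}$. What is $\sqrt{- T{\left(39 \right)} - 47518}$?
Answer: $\frac{i \sqrt{376389989}}{89} \approx 217.99 i$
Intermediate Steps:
$T{\left(D \right)} = \frac{1}{-128 + D}$
$\sqrt{- T{\left(39 \right)} - 47518} = \sqrt{- \frac{1}{-128 + 39} - 47518} = \sqrt{- \frac{1}{-89} - 47518} = \sqrt{\left(-1\right) \left(- \frac{1}{89}\right) - 47518} = \sqrt{\frac{1}{89} - 47518} = \sqrt{- \frac{4229101}{89}} = \frac{i \sqrt{376389989}}{89}$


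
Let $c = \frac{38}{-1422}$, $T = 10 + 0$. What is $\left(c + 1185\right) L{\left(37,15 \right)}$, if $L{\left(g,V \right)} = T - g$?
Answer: $- \frac{2527548}{79} \approx -31994.0$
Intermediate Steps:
$T = 10$
$c = - \frac{19}{711}$ ($c = 38 \left(- \frac{1}{1422}\right) = - \frac{19}{711} \approx -0.026723$)
$L{\left(g,V \right)} = 10 - g$
$\left(c + 1185\right) L{\left(37,15 \right)} = \left(- \frac{19}{711} + 1185\right) \left(10 - 37\right) = \frac{842516 \left(10 - 37\right)}{711} = \frac{842516}{711} \left(-27\right) = - \frac{2527548}{79}$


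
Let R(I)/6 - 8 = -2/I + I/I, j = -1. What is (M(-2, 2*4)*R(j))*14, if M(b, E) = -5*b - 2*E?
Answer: -5544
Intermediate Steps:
R(I) = 54 - 12/I (R(I) = 48 + 6*(-2/I + I/I) = 48 + 6*(-2/I + 1) = 48 + 6*(1 - 2/I) = 48 + (6 - 12/I) = 54 - 12/I)
(M(-2, 2*4)*R(j))*14 = ((-5*(-2) - 4*4)*(54 - 12/(-1)))*14 = ((10 - 2*8)*(54 - 12*(-1)))*14 = ((10 - 16)*(54 + 12))*14 = -6*66*14 = -396*14 = -5544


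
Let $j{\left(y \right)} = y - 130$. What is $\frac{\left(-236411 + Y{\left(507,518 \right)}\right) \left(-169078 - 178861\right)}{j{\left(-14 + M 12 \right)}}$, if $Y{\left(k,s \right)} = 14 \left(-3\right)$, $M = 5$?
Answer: $- \frac{11753031481}{12} \approx -9.7942 \cdot 10^{8}$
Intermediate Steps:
$Y{\left(k,s \right)} = -42$
$j{\left(y \right)} = -130 + y$ ($j{\left(y \right)} = y - 130 = -130 + y$)
$\frac{\left(-236411 + Y{\left(507,518 \right)}\right) \left(-169078 - 178861\right)}{j{\left(-14 + M 12 \right)}} = \frac{\left(-236411 - 42\right) \left(-169078 - 178861\right)}{-130 + \left(-14 + 5 \cdot 12\right)} = \frac{\left(-236453\right) \left(-347939\right)}{-130 + \left(-14 + 60\right)} = \frac{82271220367}{-130 + 46} = \frac{82271220367}{-84} = 82271220367 \left(- \frac{1}{84}\right) = - \frac{11753031481}{12}$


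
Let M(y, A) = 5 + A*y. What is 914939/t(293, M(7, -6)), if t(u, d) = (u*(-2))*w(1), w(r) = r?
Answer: -914939/586 ≈ -1561.3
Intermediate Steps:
t(u, d) = -2*u (t(u, d) = (u*(-2))*1 = -2*u*1 = -2*u)
914939/t(293, M(7, -6)) = 914939/((-2*293)) = 914939/(-586) = 914939*(-1/586) = -914939/586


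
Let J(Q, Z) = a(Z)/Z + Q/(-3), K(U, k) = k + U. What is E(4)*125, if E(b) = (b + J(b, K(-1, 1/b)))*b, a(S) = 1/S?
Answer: 20000/9 ≈ 2222.2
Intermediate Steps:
K(U, k) = U + k
J(Q, Z) = Z⁻² - Q/3 (J(Q, Z) = 1/(Z*Z) + Q/(-3) = Z⁻² + Q*(-⅓) = Z⁻² - Q/3)
E(b) = b*((-1 + 1/b)⁻² + 2*b/3) (E(b) = (b + ((-1 + 1/b)⁻² - b/3))*b = ((-1 + 1/b)⁻² + 2*b/3)*b = b*((-1 + 1/b)⁻² + 2*b/3))
E(4)*125 = ((⅔)*4² + 4³/(-1 + 4)²)*125 = ((⅔)*16 + 64/3²)*125 = (32/3 + 64*(⅑))*125 = (32/3 + 64/9)*125 = (160/9)*125 = 20000/9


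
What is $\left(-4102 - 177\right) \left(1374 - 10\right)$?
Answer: $-5836556$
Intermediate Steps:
$\left(-4102 - 177\right) \left(1374 - 10\right) = \left(-4279\right) 1364 = -5836556$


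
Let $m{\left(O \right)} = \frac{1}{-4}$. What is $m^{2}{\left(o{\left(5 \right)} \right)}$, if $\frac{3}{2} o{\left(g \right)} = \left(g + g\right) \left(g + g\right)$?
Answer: $\frac{1}{16} \approx 0.0625$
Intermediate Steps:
$o{\left(g \right)} = \frac{8 g^{2}}{3}$ ($o{\left(g \right)} = \frac{2 \left(g + g\right) \left(g + g\right)}{3} = \frac{2 \cdot 2 g 2 g}{3} = \frac{2 \cdot 4 g^{2}}{3} = \frac{8 g^{2}}{3}$)
$m{\left(O \right)} = - \frac{1}{4}$
$m^{2}{\left(o{\left(5 \right)} \right)} = \left(- \frac{1}{4}\right)^{2} = \frac{1}{16}$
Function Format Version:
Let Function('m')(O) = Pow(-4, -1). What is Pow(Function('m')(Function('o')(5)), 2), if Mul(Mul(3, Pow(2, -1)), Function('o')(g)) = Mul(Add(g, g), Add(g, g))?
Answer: Rational(1, 16) ≈ 0.062500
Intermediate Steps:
Function('o')(g) = Mul(Rational(8, 3), Pow(g, 2)) (Function('o')(g) = Mul(Rational(2, 3), Mul(Add(g, g), Add(g, g))) = Mul(Rational(2, 3), Mul(Mul(2, g), Mul(2, g))) = Mul(Rational(2, 3), Mul(4, Pow(g, 2))) = Mul(Rational(8, 3), Pow(g, 2)))
Function('m')(O) = Rational(-1, 4)
Pow(Function('m')(Function('o')(5)), 2) = Pow(Rational(-1, 4), 2) = Rational(1, 16)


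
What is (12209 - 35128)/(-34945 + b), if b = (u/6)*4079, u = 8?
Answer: 1677/2159 ≈ 0.77675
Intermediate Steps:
b = 16316/3 (b = (8/6)*4079 = (8*(1/6))*4079 = (4/3)*4079 = 16316/3 ≈ 5438.7)
(12209 - 35128)/(-34945 + b) = (12209 - 35128)/(-34945 + 16316/3) = -22919/(-88519/3) = -22919*(-3/88519) = 1677/2159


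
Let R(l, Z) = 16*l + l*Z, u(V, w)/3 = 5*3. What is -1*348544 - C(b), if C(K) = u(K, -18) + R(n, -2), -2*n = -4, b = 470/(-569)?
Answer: -348617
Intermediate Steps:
b = -470/569 (b = 470*(-1/569) = -470/569 ≈ -0.82601)
u(V, w) = 45 (u(V, w) = 3*(5*3) = 3*15 = 45)
n = 2 (n = -1/2*(-4) = 2)
R(l, Z) = 16*l + Z*l
C(K) = 73 (C(K) = 45 + 2*(16 - 2) = 45 + 2*14 = 45 + 28 = 73)
-1*348544 - C(b) = -1*348544 - 1*73 = -348544 - 73 = -348617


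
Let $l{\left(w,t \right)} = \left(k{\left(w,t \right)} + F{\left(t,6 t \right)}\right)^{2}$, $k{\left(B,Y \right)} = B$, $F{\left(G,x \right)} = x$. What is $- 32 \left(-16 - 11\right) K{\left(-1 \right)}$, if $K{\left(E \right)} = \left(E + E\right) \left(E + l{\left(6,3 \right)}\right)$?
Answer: $-993600$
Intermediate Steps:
$l{\left(w,t \right)} = \left(w + 6 t\right)^{2}$
$K{\left(E \right)} = 2 E \left(576 + E\right)$ ($K{\left(E \right)} = \left(E + E\right) \left(E + \left(6 + 6 \cdot 3\right)^{2}\right) = 2 E \left(E + \left(6 + 18\right)^{2}\right) = 2 E \left(E + 24^{2}\right) = 2 E \left(E + 576\right) = 2 E \left(576 + E\right)$)
$- 32 \left(-16 - 11\right) K{\left(-1 \right)} = - 32 \left(-16 - 11\right) 2 \left(-1\right) \left(576 - 1\right) = \left(-32\right) \left(-27\right) 2 \left(-1\right) 575 = 864 \left(-1150\right) = -993600$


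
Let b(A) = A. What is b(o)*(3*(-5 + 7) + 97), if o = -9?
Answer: -927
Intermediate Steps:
b(o)*(3*(-5 + 7) + 97) = -9*(3*(-5 + 7) + 97) = -9*(3*2 + 97) = -9*(6 + 97) = -9*103 = -927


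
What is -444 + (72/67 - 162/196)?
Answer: -2913675/6566 ≈ -443.75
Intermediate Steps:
-444 + (72/67 - 162/196) = -444 + (72*(1/67) - 162*1/196) = -444 + (72/67 - 81/98) = -444 + 1629/6566 = -2913675/6566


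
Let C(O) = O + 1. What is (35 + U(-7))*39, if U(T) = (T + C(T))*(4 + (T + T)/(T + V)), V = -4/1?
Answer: -14391/11 ≈ -1308.3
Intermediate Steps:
C(O) = 1 + O
V = -4 (V = -4*1 = -4)
U(T) = (1 + 2*T)*(4 + 2*T/(-4 + T)) (U(T) = (T + (1 + T))*(4 + (T + T)/(T - 4)) = (1 + 2*T)*(4 + (2*T)/(-4 + T)) = (1 + 2*T)*(4 + 2*T/(-4 + T)))
(35 + U(-7))*39 = (35 + 2*(-8 - 13*(-7) + 6*(-7)²)/(-4 - 7))*39 = (35 + 2*(-8 + 91 + 6*49)/(-11))*39 = (35 + 2*(-1/11)*(-8 + 91 + 294))*39 = (35 + 2*(-1/11)*377)*39 = (35 - 754/11)*39 = -369/11*39 = -14391/11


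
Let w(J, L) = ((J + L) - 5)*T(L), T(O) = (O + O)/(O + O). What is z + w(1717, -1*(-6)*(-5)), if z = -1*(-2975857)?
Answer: 2977539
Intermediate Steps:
z = 2975857
T(O) = 1 (T(O) = (2*O)/((2*O)) = (2*O)*(1/(2*O)) = 1)
w(J, L) = -5 + J + L (w(J, L) = ((J + L) - 5)*1 = (-5 + J + L)*1 = -5 + J + L)
z + w(1717, -1*(-6)*(-5)) = 2975857 + (-5 + 1717 - 1*(-6)*(-5)) = 2975857 + (-5 + 1717 + 6*(-5)) = 2975857 + (-5 + 1717 - 30) = 2975857 + 1682 = 2977539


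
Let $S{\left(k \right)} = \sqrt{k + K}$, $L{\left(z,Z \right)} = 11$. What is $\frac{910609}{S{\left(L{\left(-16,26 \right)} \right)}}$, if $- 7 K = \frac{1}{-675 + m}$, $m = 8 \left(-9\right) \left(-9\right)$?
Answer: $\frac{2731827 \sqrt{2730}}{520} \approx 2.7449 \cdot 10^{5}$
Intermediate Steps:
$m = 648$ ($m = \left(-72\right) \left(-9\right) = 648$)
$K = \frac{1}{189}$ ($K = - \frac{1}{7 \left(-675 + 648\right)} = - \frac{1}{7 \left(-27\right)} = \left(- \frac{1}{7}\right) \left(- \frac{1}{27}\right) = \frac{1}{189} \approx 0.005291$)
$S{\left(k \right)} = \sqrt{\frac{1}{189} + k}$ ($S{\left(k \right)} = \sqrt{k + \frac{1}{189}} = \sqrt{\frac{1}{189} + k}$)
$\frac{910609}{S{\left(L{\left(-16,26 \right)} \right)}} = \frac{910609}{\frac{1}{63} \sqrt{21 + 3969 \cdot 11}} = \frac{910609}{\frac{1}{63} \sqrt{21 + 43659}} = \frac{910609}{\frac{1}{63} \sqrt{43680}} = \frac{910609}{\frac{1}{63} \cdot 4 \sqrt{2730}} = \frac{910609}{\frac{4}{63} \sqrt{2730}} = 910609 \frac{3 \sqrt{2730}}{520} = \frac{2731827 \sqrt{2730}}{520}$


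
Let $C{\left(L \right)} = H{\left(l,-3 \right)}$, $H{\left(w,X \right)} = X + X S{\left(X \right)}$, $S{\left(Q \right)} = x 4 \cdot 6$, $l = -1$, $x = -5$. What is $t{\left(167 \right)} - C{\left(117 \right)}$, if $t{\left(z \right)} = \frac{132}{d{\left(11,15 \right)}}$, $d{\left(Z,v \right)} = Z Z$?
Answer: $- \frac{3915}{11} \approx -355.91$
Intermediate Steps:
$S{\left(Q \right)} = -120$ ($S{\left(Q \right)} = \left(-5\right) 4 \cdot 6 = \left(-20\right) 6 = -120$)
$H{\left(w,X \right)} = - 119 X$ ($H{\left(w,X \right)} = X + X \left(-120\right) = X - 120 X = - 119 X$)
$d{\left(Z,v \right)} = Z^{2}$
$C{\left(L \right)} = 357$ ($C{\left(L \right)} = \left(-119\right) \left(-3\right) = 357$)
$t{\left(z \right)} = \frac{12}{11}$ ($t{\left(z \right)} = \frac{132}{11^{2}} = \frac{132}{121} = 132 \cdot \frac{1}{121} = \frac{12}{11}$)
$t{\left(167 \right)} - C{\left(117 \right)} = \frac{12}{11} - 357 = - \frac{3915}{11}$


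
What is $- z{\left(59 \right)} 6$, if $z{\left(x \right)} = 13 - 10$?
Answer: $-18$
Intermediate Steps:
$z{\left(x \right)} = 3$
$- z{\left(59 \right)} 6 = \left(-1\right) 3 \cdot 6 = \left(-3\right) 6 = -18$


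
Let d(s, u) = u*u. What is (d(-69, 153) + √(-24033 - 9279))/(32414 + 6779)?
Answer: 23409/39193 + 4*I*√2082/39193 ≈ 0.59727 + 0.0046568*I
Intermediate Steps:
d(s, u) = u²
(d(-69, 153) + √(-24033 - 9279))/(32414 + 6779) = (153² + √(-24033 - 9279))/(32414 + 6779) = (23409 + √(-33312))/39193 = (23409 + 4*I*√2082)*(1/39193) = 23409/39193 + 4*I*√2082/39193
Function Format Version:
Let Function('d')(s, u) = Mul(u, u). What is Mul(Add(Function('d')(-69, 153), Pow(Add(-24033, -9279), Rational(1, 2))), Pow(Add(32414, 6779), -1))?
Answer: Add(Rational(23409, 39193), Mul(Rational(4, 39193), I, Pow(2082, Rational(1, 2)))) ≈ Add(0.59727, Mul(0.0046568, I))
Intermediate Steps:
Function('d')(s, u) = Pow(u, 2)
Mul(Add(Function('d')(-69, 153), Pow(Add(-24033, -9279), Rational(1, 2))), Pow(Add(32414, 6779), -1)) = Mul(Add(Pow(153, 2), Pow(Add(-24033, -9279), Rational(1, 2))), Pow(Add(32414, 6779), -1)) = Mul(Add(23409, Pow(-33312, Rational(1, 2))), Pow(39193, -1)) = Mul(Add(23409, Mul(4, I, Pow(2082, Rational(1, 2)))), Rational(1, 39193)) = Add(Rational(23409, 39193), Mul(Rational(4, 39193), I, Pow(2082, Rational(1, 2))))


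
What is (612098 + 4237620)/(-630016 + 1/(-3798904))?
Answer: -18423613109072/2393370302465 ≈ -7.6978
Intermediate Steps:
(612098 + 4237620)/(-630016 + 1/(-3798904)) = 4849718/(-630016 - 1/3798904) = 4849718/(-2393370302465/3798904) = 4849718*(-3798904/2393370302465) = -18423613109072/2393370302465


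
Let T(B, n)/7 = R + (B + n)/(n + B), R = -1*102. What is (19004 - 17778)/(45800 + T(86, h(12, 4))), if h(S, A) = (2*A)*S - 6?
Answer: 1226/45093 ≈ 0.027188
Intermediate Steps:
R = -102
h(S, A) = -6 + 2*A*S (h(S, A) = 2*A*S - 6 = -6 + 2*A*S)
T(B, n) = -707 (T(B, n) = 7*(-102 + (B + n)/(n + B)) = 7*(-102 + (B + n)/(B + n)) = 7*(-102 + 1) = 7*(-101) = -707)
(19004 - 17778)/(45800 + T(86, h(12, 4))) = (19004 - 17778)/(45800 - 707) = 1226/45093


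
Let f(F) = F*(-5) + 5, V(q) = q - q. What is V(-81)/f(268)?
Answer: 0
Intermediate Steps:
V(q) = 0
f(F) = 5 - 5*F (f(F) = -5*F + 5 = 5 - 5*F)
V(-81)/f(268) = 0/(5 - 5*268) = 0/(5 - 1340) = 0/(-1335) = 0*(-1/1335) = 0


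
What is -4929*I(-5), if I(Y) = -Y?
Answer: -24645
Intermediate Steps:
-4929*I(-5) = -(-4929)*(-5) = -4929*5 = -24645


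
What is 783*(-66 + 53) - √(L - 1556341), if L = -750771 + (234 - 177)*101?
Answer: -10179 - I*√2301355 ≈ -10179.0 - 1517.0*I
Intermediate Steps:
L = -745014 (L = -750771 + 57*101 = -750771 + 5757 = -745014)
783*(-66 + 53) - √(L - 1556341) = 783*(-66 + 53) - √(-745014 - 1556341) = 783*(-13) - √(-2301355) = -10179 - I*√2301355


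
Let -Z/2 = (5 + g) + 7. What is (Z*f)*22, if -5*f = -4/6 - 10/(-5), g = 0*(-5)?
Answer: 704/5 ≈ 140.80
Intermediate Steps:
g = 0
f = -4/15 (f = -(-4/6 - 10/(-5))/5 = -(-4*1/6 - 10*(-1/5))/5 = -(-2/3 + 2)/5 = -1/5*4/3 = -4/15 ≈ -0.26667)
Z = -24 (Z = -2*((5 + 0) + 7) = -2*(5 + 7) = -2*12 = -24)
(Z*f)*22 = -24*(-4/15)*22 = (32/5)*22 = 704/5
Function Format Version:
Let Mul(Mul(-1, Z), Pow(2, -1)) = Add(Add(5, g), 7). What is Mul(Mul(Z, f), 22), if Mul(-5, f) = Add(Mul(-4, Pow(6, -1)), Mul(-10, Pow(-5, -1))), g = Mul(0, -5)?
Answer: Rational(704, 5) ≈ 140.80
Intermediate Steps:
g = 0
f = Rational(-4, 15) (f = Mul(Rational(-1, 5), Add(Mul(-4, Pow(6, -1)), Mul(-10, Pow(-5, -1)))) = Mul(Rational(-1, 5), Add(Mul(-4, Rational(1, 6)), Mul(-10, Rational(-1, 5)))) = Mul(Rational(-1, 5), Add(Rational(-2, 3), 2)) = Mul(Rational(-1, 5), Rational(4, 3)) = Rational(-4, 15) ≈ -0.26667)
Z = -24 (Z = Mul(-2, Add(Add(5, 0), 7)) = Mul(-2, Add(5, 7)) = Mul(-2, 12) = -24)
Mul(Mul(Z, f), 22) = Mul(Mul(-24, Rational(-4, 15)), 22) = Mul(Rational(32, 5), 22) = Rational(704, 5)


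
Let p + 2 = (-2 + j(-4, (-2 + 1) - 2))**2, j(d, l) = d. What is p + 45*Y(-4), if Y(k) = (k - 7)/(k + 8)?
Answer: -359/4 ≈ -89.750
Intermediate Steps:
Y(k) = (-7 + k)/(8 + k)
p = 34 (p = -2 + (-2 - 4)**2 = -2 + (-6)**2 = -2 + 36 = 34)
p + 45*Y(-4) = 34 + 45*((-7 - 4)/(8 - 4)) = 34 + 45*(-11/4) = 34 - 495/4 = -359/4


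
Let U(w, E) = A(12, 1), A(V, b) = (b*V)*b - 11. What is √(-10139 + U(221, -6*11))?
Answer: I*√10138 ≈ 100.69*I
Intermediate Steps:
A(V, b) = -11 + V*b² (A(V, b) = (V*b)*b - 11 = V*b² - 11 = -11 + V*b²)
U(w, E) = 1 (U(w, E) = -11 + 12*1² = -11 + 12*1 = -11 + 12 = 1)
√(-10139 + U(221, -6*11)) = √(-10139 + 1) = √(-10138) = I*√10138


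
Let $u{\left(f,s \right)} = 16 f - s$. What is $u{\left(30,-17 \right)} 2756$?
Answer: $1369732$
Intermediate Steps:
$u{\left(f,s \right)} = - s + 16 f$
$u{\left(30,-17 \right)} 2756 = \left(\left(-1\right) \left(-17\right) + 16 \cdot 30\right) 2756 = \left(17 + 480\right) 2756 = 497 \cdot 2756 = 1369732$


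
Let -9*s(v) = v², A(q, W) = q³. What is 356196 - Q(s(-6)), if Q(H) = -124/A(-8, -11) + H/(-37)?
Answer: 1686942597/4736 ≈ 3.5620e+5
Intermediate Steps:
s(v) = -v²/9
Q(H) = 31/128 - H/37 (Q(H) = -124/((-8)³) + H/(-37) = -124/(-512) + H*(-1/37) = -124*(-1/512) - H/37 = 31/128 - H/37)
356196 - Q(s(-6)) = 356196 - (31/128 - (-1)*(-6)²/333) = 356196 - (31/128 - (-1)*36/333) = 356196 - (31/128 - 1/37*(-4)) = 356196 - (31/128 + 4/37) = 356196 - 1*1659/4736 = 356196 - 1659/4736 = 1686942597/4736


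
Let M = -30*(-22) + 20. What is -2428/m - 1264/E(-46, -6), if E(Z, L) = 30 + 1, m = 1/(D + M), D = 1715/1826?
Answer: -46795081462/28303 ≈ -1.6534e+6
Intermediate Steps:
D = 1715/1826 (D = 1715*(1/1826) = 1715/1826 ≈ 0.93921)
M = 680 (M = 660 + 20 = 680)
m = 1826/1243395 (m = 1/(1715/1826 + 680) = 1/(1243395/1826) = 1826/1243395 ≈ 0.0014686)
E(Z, L) = 31
-2428/m - 1264/E(-46, -6) = -2428/1826/1243395 - 1264/31 = -2428*1243395/1826 - 1264*1/31 = -1509481530/913 - 1264/31 = -46795081462/28303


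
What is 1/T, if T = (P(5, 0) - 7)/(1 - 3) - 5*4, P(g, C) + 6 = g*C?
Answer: -2/27 ≈ -0.074074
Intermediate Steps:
P(g, C) = -6 + C*g (P(g, C) = -6 + g*C = -6 + C*g)
T = -27/2 (T = ((-6 + 0*5) - 7)/(1 - 3) - 5*4 = ((-6 + 0) - 7)/(-2) - 20 = (-6 - 7)*(-½) - 20 = -13*(-½) - 20 = 13/2 - 20 = -27/2 ≈ -13.500)
1/T = 1/(-27/2) = -2/27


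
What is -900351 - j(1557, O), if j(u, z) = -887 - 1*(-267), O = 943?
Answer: -899731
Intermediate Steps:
j(u, z) = -620 (j(u, z) = -887 + 267 = -620)
-900351 - j(1557, O) = -900351 - 1*(-620) = -900351 + 620 = -899731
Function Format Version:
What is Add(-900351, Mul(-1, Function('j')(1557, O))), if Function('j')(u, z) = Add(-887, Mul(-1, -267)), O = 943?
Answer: -899731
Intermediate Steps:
Function('j')(u, z) = -620 (Function('j')(u, z) = Add(-887, 267) = -620)
Add(-900351, Mul(-1, Function('j')(1557, O))) = Add(-900351, Mul(-1, -620)) = Add(-900351, 620) = -899731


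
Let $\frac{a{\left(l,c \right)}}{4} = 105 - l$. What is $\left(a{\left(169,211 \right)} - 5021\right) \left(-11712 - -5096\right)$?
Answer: $34912632$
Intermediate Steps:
$a{\left(l,c \right)} = 420 - 4 l$ ($a{\left(l,c \right)} = 4 \left(105 - l\right) = 420 - 4 l$)
$\left(a{\left(169,211 \right)} - 5021\right) \left(-11712 - -5096\right) = \left(\left(420 - 676\right) - 5021\right) \left(-11712 - -5096\right) = \left(\left(420 - 676\right) - 5021\right) \left(-11712 + 5096\right) = \left(-256 - 5021\right) \left(-6616\right) = \left(-5277\right) \left(-6616\right) = 34912632$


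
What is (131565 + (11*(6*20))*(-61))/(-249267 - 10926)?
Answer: -17015/86731 ≈ -0.19618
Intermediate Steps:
(131565 + (11*(6*20))*(-61))/(-249267 - 10926) = (131565 + (11*120)*(-61))/(-260193) = (131565 + 1320*(-61))*(-1/260193) = (131565 - 80520)*(-1/260193) = 51045*(-1/260193) = -17015/86731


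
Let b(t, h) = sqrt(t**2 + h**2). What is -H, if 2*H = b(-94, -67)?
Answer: -5*sqrt(533)/2 ≈ -57.717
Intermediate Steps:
b(t, h) = sqrt(h**2 + t**2)
H = 5*sqrt(533)/2 (H = sqrt((-67)**2 + (-94)**2)/2 = sqrt(4489 + 8836)/2 = sqrt(13325)/2 = (5*sqrt(533))/2 = 5*sqrt(533)/2 ≈ 57.717)
-H = -5*sqrt(533)/2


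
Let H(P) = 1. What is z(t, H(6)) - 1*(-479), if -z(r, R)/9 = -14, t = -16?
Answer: 605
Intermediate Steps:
z(r, R) = 126 (z(r, R) = -9*(-14) = 126)
z(t, H(6)) - 1*(-479) = 126 - 1*(-479) = 126 + 479 = 605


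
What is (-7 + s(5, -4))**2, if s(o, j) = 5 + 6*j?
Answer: 676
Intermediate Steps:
(-7 + s(5, -4))**2 = (-7 + (5 + 6*(-4)))**2 = (-7 + (5 - 24))**2 = (-7 - 19)**2 = (-26)**2 = 676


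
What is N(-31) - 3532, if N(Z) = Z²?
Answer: -2571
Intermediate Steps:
N(-31) - 3532 = (-31)² - 3532 = 961 - 3532 = -2571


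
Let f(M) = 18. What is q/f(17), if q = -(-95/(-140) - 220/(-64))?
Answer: -461/2016 ≈ -0.22867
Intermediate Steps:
q = -461/112 (q = -(-95*(-1/140) - 220*(-1/64)) = -(19/28 + 55/16) = -1*461/112 = -461/112 ≈ -4.1161)
q/f(17) = -461/112/18 = -461/112*1/18 = -461/2016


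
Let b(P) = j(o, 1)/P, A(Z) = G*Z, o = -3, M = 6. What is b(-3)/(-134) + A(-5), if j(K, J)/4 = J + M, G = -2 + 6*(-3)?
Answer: 20114/201 ≈ 100.07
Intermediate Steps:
G = -20 (G = -2 - 18 = -20)
j(K, J) = 24 + 4*J (j(K, J) = 4*(J + 6) = 4*(6 + J) = 24 + 4*J)
A(Z) = -20*Z
b(P) = 28/P (b(P) = (24 + 4*1)/P = (24 + 4)/P = 28/P)
b(-3)/(-134) + A(-5) = (28/(-3))/(-134) - 20*(-5) = (28*(-⅓))*(-1/134) + 100 = -28/3*(-1/134) + 100 = 14/201 + 100 = 20114/201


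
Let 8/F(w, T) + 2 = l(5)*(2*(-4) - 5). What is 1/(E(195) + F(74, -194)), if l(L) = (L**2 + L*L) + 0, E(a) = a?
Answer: 163/31783 ≈ 0.0051285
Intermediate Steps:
l(L) = 2*L**2 (l(L) = (L**2 + L**2) + 0 = 2*L**2 + 0 = 2*L**2)
F(w, T) = -2/163 (F(w, T) = 8/(-2 + (2*5**2)*(2*(-4) - 5)) = 8/(-2 + (2*25)*(-8 - 5)) = 8/(-2 + 50*(-13)) = 8/(-2 - 650) = 8/(-652) = 8*(-1/652) = -2/163)
1/(E(195) + F(74, -194)) = 1/(195 - 2/163) = 1/(31783/163) = 163/31783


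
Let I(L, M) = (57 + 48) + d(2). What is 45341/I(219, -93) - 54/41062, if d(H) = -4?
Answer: 930893344/2073631 ≈ 448.92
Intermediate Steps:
I(L, M) = 101 (I(L, M) = (57 + 48) - 4 = 105 - 4 = 101)
45341/I(219, -93) - 54/41062 = 45341/101 - 54/41062 = 45341*(1/101) - 54*1/41062 = 45341/101 - 27/20531 = 930893344/2073631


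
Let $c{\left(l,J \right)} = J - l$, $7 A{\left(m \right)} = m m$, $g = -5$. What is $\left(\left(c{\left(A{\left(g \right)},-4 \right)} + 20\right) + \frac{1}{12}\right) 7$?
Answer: $\frac{1051}{12} \approx 87.583$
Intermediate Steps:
$A{\left(m \right)} = \frac{m^{2}}{7}$ ($A{\left(m \right)} = \frac{m m}{7} = \frac{m^{2}}{7}$)
$\left(\left(c{\left(A{\left(g \right)},-4 \right)} + 20\right) + \frac{1}{12}\right) 7 = \left(\left(\left(-4 - \frac{\left(-5\right)^{2}}{7}\right) + 20\right) + \frac{1}{12}\right) 7 = \left(\left(\left(-4 - \frac{1}{7} \cdot 25\right) + 20\right) + \frac{1}{12}\right) 7 = \left(\left(\left(-4 - \frac{25}{7}\right) + 20\right) + \frac{1}{12}\right) 7 = \left(\left(- \frac{53}{7} + 20\right) + \frac{1}{12}\right) 7 = \left(\frac{87}{7} + \frac{1}{12}\right) 7 = \frac{1051}{84} \cdot 7 = \frac{1051}{12}$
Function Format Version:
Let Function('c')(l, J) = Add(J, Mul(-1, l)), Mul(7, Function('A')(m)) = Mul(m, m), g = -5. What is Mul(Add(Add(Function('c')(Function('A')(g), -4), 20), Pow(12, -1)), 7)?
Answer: Rational(1051, 12) ≈ 87.583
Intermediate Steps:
Function('A')(m) = Mul(Rational(1, 7), Pow(m, 2)) (Function('A')(m) = Mul(Rational(1, 7), Mul(m, m)) = Mul(Rational(1, 7), Pow(m, 2)))
Mul(Add(Add(Function('c')(Function('A')(g), -4), 20), Pow(12, -1)), 7) = Mul(Add(Add(Add(-4, Mul(-1, Mul(Rational(1, 7), Pow(-5, 2)))), 20), Pow(12, -1)), 7) = Mul(Add(Add(Add(-4, Mul(-1, Mul(Rational(1, 7), 25))), 20), Rational(1, 12)), 7) = Mul(Add(Add(Add(-4, Mul(-1, Rational(25, 7))), 20), Rational(1, 12)), 7) = Mul(Add(Add(Add(-4, Rational(-25, 7)), 20), Rational(1, 12)), 7) = Mul(Add(Add(Rational(-53, 7), 20), Rational(1, 12)), 7) = Mul(Add(Rational(87, 7), Rational(1, 12)), 7) = Mul(Rational(1051, 84), 7) = Rational(1051, 12)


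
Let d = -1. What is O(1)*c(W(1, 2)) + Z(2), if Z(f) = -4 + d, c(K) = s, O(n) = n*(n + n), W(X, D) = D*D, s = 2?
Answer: -1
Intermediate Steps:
W(X, D) = D²
O(n) = 2*n² (O(n) = n*(2*n) = 2*n²)
c(K) = 2
Z(f) = -5 (Z(f) = -4 - 1 = -5)
O(1)*c(W(1, 2)) + Z(2) = (2*1²)*2 - 5 = (2*1)*2 - 5 = 2*2 - 5 = 4 - 5 = -1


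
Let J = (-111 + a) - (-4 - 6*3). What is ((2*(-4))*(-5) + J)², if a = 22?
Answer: 729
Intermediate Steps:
J = -67 (J = (-111 + 22) - (-4 - 6*3) = -89 - (-4 - 18) = -89 - 1*(-22) = -89 + 22 = -67)
((2*(-4))*(-5) + J)² = ((2*(-4))*(-5) - 67)² = (-8*(-5) - 67)² = (40 - 67)² = (-27)² = 729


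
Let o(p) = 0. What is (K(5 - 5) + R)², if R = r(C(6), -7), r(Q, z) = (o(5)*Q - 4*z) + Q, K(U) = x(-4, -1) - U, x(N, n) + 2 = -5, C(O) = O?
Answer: 729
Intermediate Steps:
x(N, n) = -7 (x(N, n) = -2 - 5 = -7)
K(U) = -7 - U
r(Q, z) = Q - 4*z (r(Q, z) = (0*Q - 4*z) + Q = (0 - 4*z) + Q = -4*z + Q = Q - 4*z)
R = 34 (R = 6 - 4*(-7) = 6 + 28 = 34)
(K(5 - 5) + R)² = ((-7 - (5 - 5)) + 34)² = ((-7 - 1*0) + 34)² = ((-7 + 0) + 34)² = (-7 + 34)² = 27² = 729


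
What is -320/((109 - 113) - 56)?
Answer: 16/3 ≈ 5.3333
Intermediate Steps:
-320/((109 - 113) - 56) = -320/(-4 - 56) = -320/(-60) = -320*(-1/60) = 16/3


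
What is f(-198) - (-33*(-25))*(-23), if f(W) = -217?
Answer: 18758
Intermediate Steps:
f(-198) - (-33*(-25))*(-23) = -217 - (-33*(-25))*(-23) = -217 - 825*(-23) = -217 - 1*(-18975) = -217 + 18975 = 18758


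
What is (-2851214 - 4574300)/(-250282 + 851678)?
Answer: -3712757/300698 ≈ -12.347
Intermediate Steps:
(-2851214 - 4574300)/(-250282 + 851678) = -7425514/601396 = -7425514*1/601396 = -3712757/300698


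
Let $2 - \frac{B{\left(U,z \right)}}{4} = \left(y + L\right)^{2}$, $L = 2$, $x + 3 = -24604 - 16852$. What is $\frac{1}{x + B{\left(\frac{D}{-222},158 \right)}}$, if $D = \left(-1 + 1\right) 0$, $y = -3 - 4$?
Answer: $- \frac{1}{41551} \approx -2.4067 \cdot 10^{-5}$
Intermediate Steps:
$x = -41459$ ($x = -3 - 41456 = -41459$)
$y = -7$
$D = 0$ ($D = 0 \cdot 0 = 0$)
$B{\left(U,z \right)} = -92$ ($B{\left(U,z \right)} = 8 - 4 \left(-7 + 2\right)^{2} = 8 - 4 \left(-5\right)^{2} = 8 - 100 = -92$)
$\frac{1}{x + B{\left(\frac{D}{-222},158 \right)}} = \frac{1}{-41459 - 92} = \frac{1}{-41551} = - \frac{1}{41551}$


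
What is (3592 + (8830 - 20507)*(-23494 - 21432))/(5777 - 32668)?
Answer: -524604494/26891 ≈ -19509.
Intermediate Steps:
(3592 + (8830 - 20507)*(-23494 - 21432))/(5777 - 32668) = (3592 - 11677*(-44926))/(-26891) = (3592 + 524600902)*(-1/26891) = 524604494*(-1/26891) = -524604494/26891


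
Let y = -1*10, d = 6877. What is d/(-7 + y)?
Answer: -6877/17 ≈ -404.53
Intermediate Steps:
y = -10
d/(-7 + y) = 6877/(-7 - 10) = 6877/(-17) = -1/17*6877 = -6877/17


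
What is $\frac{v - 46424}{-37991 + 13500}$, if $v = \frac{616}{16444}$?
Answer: $\frac{190848910}{100682501} \approx 1.8956$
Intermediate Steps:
$v = \frac{154}{4111}$ ($v = 616 \cdot \frac{1}{16444} = \frac{154}{4111} \approx 0.03746$)
$\frac{v - 46424}{-37991 + 13500} = \frac{\frac{154}{4111} - 46424}{-37991 + 13500} = - \frac{190848910}{4111 \left(-24491\right)} = \left(- \frac{190848910}{4111}\right) \left(- \frac{1}{24491}\right) = \frac{190848910}{100682501}$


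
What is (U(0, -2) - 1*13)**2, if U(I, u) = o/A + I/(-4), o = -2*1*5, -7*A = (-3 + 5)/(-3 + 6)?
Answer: 8464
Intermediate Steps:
A = -2/21 (A = -(-3 + 5)/(7*(-3 + 6)) = -2/(7*3) = -1/7*2/3 = -2/21 ≈ -0.095238)
o = -10 (o = -2*5 = -10)
U(I, u) = 105 - I/4 (U(I, u) = -10/(-2/21) + I/(-4) = -10*(-21/2) + I*(-1/4) = 105 - I/4)
(U(0, -2) - 1*13)**2 = ((105 - 1/4*0) - 1*13)**2 = ((105 + 0) - 13)**2 = (105 - 13)**2 = 92**2 = 8464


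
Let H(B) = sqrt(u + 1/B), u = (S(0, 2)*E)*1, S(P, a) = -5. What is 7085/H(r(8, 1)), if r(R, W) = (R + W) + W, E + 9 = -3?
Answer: 7085*sqrt(6010)/601 ≈ 913.91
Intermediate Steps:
E = -12 (E = -9 - 3 = -12)
r(R, W) = R + 2*W
u = 60 (u = -5*(-12)*1 = 60*1 = 60)
H(B) = sqrt(60 + 1/B)
7085/H(r(8, 1)) = 7085/(sqrt(60 + 1/(8 + 2*1))) = 7085/(sqrt(60 + 1/(8 + 2))) = 7085/(sqrt(60 + 1/10)) = 7085/(sqrt(601/10)) = 7085/((sqrt(6010)/10)) = 7085*(sqrt(6010)/601) = 7085*sqrt(6010)/601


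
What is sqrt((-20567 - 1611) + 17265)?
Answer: 17*I*sqrt(17) ≈ 70.093*I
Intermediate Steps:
sqrt((-20567 - 1611) + 17265) = sqrt(-22178 + 17265) = sqrt(-4913) = 17*I*sqrt(17)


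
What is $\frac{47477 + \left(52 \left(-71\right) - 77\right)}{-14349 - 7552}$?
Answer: $- \frac{43708}{21901} \approx -1.9957$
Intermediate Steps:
$\frac{47477 + \left(52 \left(-71\right) - 77\right)}{-14349 - 7552} = \frac{47477 - 3769}{-21901} = \left(47477 - 3769\right) \left(- \frac{1}{21901}\right) = 43708 \left(- \frac{1}{21901}\right) = - \frac{43708}{21901}$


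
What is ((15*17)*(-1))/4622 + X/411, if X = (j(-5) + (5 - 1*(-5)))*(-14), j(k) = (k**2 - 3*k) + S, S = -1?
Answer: -3275497/1899642 ≈ -1.7243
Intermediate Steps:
j(k) = -1 + k**2 - 3*k (j(k) = (k**2 - 3*k) - 1 = -1 + k**2 - 3*k)
X = -686 (X = ((-1 + (-5)**2 - 3*(-5)) + (5 - 1*(-5)))*(-14) = ((-1 + 25 + 15) + (5 + 5))*(-14) = (39 + 10)*(-14) = 49*(-14) = -686)
((15*17)*(-1))/4622 + X/411 = ((15*17)*(-1))/4622 - 686/411 = (255*(-1))*(1/4622) - 686*1/411 = -255*1/4622 - 686/411 = -255/4622 - 686/411 = -3275497/1899642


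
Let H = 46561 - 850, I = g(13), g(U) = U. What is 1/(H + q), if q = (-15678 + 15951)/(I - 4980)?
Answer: 4967/227046264 ≈ 2.1877e-5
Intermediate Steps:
I = 13
q = -273/4967 (q = (-15678 + 15951)/(13 - 4980) = 273/(-4967) = 273*(-1/4967) = -273/4967 ≈ -0.054963)
H = 45711
1/(H + q) = 1/(45711 - 273/4967) = 1/(227046264/4967) = 4967/227046264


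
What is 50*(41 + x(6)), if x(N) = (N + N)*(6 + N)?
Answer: 9250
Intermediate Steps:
x(N) = 2*N*(6 + N) (x(N) = (2*N)*(6 + N) = 2*N*(6 + N))
50*(41 + x(6)) = 50*(41 + 2*6*(6 + 6)) = 50*(41 + 2*6*12) = 50*(41 + 144) = 50*185 = 9250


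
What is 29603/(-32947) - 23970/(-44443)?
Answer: -525906539/1464263521 ≈ -0.35916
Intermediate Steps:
29603/(-32947) - 23970/(-44443) = 29603*(-1/32947) - 23970*(-1/44443) = -29603/32947 + 23970/44443 = -525906539/1464263521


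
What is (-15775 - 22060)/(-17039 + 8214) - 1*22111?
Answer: -39018348/1765 ≈ -22107.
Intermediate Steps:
(-15775 - 22060)/(-17039 + 8214) - 1*22111 = -37835/(-8825) - 22111 = -37835*(-1/8825) - 22111 = 7567/1765 - 22111 = -39018348/1765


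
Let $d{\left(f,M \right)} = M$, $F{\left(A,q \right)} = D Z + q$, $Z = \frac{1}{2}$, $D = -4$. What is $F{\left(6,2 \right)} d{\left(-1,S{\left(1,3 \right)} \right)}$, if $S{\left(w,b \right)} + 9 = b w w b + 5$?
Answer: $0$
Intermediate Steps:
$Z = \frac{1}{2} \approx 0.5$
$S{\left(w,b \right)} = -4 + b^{2} w^{2}$ ($S{\left(w,b \right)} = -9 + \left(b w w b + 5\right) = -9 + \left(b w^{2} b + 5\right) = -9 + \left(b^{2} w^{2} + 5\right) = -9 + \left(5 + b^{2} w^{2}\right) = -4 + b^{2} w^{2}$)
$F{\left(A,q \right)} = -2 + q$ ($F{\left(A,q \right)} = \left(-4\right) \frac{1}{2} + q = -2 + q$)
$F{\left(6,2 \right)} d{\left(-1,S{\left(1,3 \right)} \right)} = \left(-2 + 2\right) \left(-4 + 3^{2} \cdot 1^{2}\right) = 0 \left(-4 + 9 \cdot 1\right) = 0 \left(-4 + 9\right) = 0 \cdot 5 = 0$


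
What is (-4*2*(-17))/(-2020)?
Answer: -34/505 ≈ -0.067327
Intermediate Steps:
(-4*2*(-17))/(-2020) = -8*(-17)*(-1/2020) = 136*(-1/2020) = -34/505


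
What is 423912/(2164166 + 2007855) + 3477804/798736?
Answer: 218353898487/49005049492 ≈ 4.4557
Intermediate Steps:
423912/(2164166 + 2007855) + 3477804/798736 = 423912/4172021 + 3477804*(1/798736) = 423912*(1/4172021) + 869451/199684 = 24936/245413 + 869451/199684 = 218353898487/49005049492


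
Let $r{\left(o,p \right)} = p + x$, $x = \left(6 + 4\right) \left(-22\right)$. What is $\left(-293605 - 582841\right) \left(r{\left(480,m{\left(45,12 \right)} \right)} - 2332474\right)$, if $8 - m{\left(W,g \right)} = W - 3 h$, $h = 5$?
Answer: $2044499607336$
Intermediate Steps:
$m{\left(W,g \right)} = 23 - W$ ($m{\left(W,g \right)} = 8 - \left(W - 15\right) = 8 - \left(-15 + W\right) = 23 - W$)
$x = -220$ ($x = 10 \left(-22\right) = -220$)
$r{\left(o,p \right)} = -220 + p$ ($r{\left(o,p \right)} = p - 220 = -220 + p$)
$\left(-293605 - 582841\right) \left(r{\left(480,m{\left(45,12 \right)} \right)} - 2332474\right) = \left(-293605 - 582841\right) \left(\left(-220 + \left(23 - 45\right)\right) - 2332474\right) = - 876446 \left(\left(-220 + \left(23 - 45\right)\right) - 2332474\right) = - 876446 \left(\left(-220 - 22\right) - 2332474\right) = - 876446 \left(-242 - 2332474\right) = \left(-876446\right) \left(-2332716\right) = 2044499607336$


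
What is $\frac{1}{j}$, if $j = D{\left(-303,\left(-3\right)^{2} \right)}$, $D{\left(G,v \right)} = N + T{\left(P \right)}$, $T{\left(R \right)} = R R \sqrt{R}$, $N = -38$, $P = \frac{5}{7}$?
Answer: $- \frac{638666}{24266183} - \frac{1225 \sqrt{35}}{24266183} \approx -0.026618$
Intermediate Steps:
$P = \frac{5}{7}$ ($P = 5 \cdot \frac{1}{7} = \frac{5}{7} \approx 0.71429$)
$T{\left(R \right)} = R^{\frac{5}{2}}$ ($T{\left(R \right)} = R^{2} \sqrt{R} = R^{\frac{5}{2}}$)
$D{\left(G,v \right)} = -38 + \frac{25 \sqrt{35}}{343}$ ($D{\left(G,v \right)} = -38 + \left(\frac{5}{7}\right)^{\frac{5}{2}} = -38 + \frac{25 \sqrt{35}}{343}$)
$j = -38 + \frac{25 \sqrt{35}}{343} \approx -37.569$
$\frac{1}{j} = \frac{1}{-38 + \frac{25 \sqrt{35}}{343}}$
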